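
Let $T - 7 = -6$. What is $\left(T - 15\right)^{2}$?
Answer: $196$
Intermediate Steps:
$T = 1$ ($T = 7 - 6 = 1$)
$\left(T - 15\right)^{2} = \left(1 - 15\right)^{2} = \left(-14\right)^{2} = 196$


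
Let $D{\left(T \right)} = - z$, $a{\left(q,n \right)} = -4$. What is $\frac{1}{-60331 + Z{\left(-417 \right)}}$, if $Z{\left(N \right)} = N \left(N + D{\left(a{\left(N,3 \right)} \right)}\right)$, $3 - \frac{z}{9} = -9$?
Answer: $\frac{1}{158594} \approx 6.3054 \cdot 10^{-6}$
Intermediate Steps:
$z = 108$ ($z = 27 - -81 = 27 + 81 = 108$)
$D{\left(T \right)} = -108$ ($D{\left(T \right)} = \left(-1\right) 108 = -108$)
$Z{\left(N \right)} = N \left(-108 + N\right)$ ($Z{\left(N \right)} = N \left(N - 108\right) = N \left(-108 + N\right)$)
$\frac{1}{-60331 + Z{\left(-417 \right)}} = \frac{1}{-60331 - 417 \left(-108 - 417\right)} = \frac{1}{-60331 - -218925} = \frac{1}{-60331 + 218925} = \frac{1}{158594}$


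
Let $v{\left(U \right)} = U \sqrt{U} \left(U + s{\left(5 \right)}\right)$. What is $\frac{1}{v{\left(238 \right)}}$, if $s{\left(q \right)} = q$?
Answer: $\frac{\sqrt{238}}{13764492} \approx 1.1208 \cdot 10^{-6}$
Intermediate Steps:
$v{\left(U \right)} = U^{\frac{3}{2}} \left(5 + U\right)$ ($v{\left(U \right)} = U \sqrt{U} \left(U + 5\right) = U^{\frac{3}{2}} \left(5 + U\right)$)
$\frac{1}{v{\left(238 \right)}} = \frac{1}{238^{\frac{3}{2}} \left(5 + 238\right)} = \frac{1}{238 \sqrt{238} \cdot 243} = \frac{1}{57834 \sqrt{238}} = \frac{\sqrt{238}}{13764492}$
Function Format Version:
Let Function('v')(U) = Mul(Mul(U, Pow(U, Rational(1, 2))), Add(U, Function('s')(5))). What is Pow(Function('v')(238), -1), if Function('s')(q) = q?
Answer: Mul(Rational(1, 13764492), Pow(238, Rational(1, 2))) ≈ 1.1208e-6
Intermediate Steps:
Function('v')(U) = Mul(Pow(U, Rational(3, 2)), Add(5, U)) (Function('v')(U) = Mul(Mul(U, Pow(U, Rational(1, 2))), Add(U, 5)) = Mul(Pow(U, Rational(3, 2)), Add(5, U)))
Pow(Function('v')(238), -1) = Pow(Mul(Pow(238, Rational(3, 2)), Add(5, 238)), -1) = Pow(Mul(Mul(238, Pow(238, Rational(1, 2))), 243), -1) = Pow(Mul(57834, Pow(238, Rational(1, 2))), -1) = Mul(Rational(1, 13764492), Pow(238, Rational(1, 2)))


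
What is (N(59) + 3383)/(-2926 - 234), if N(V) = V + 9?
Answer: -3451/3160 ≈ -1.0921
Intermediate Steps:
N(V) = 9 + V
(N(59) + 3383)/(-2926 - 234) = ((9 + 59) + 3383)/(-2926 - 234) = (68 + 3383)/(-3160) = 3451*(-1/3160) = -3451/3160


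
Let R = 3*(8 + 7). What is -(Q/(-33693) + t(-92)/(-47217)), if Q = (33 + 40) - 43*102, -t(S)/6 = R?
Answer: -70914677/530294127 ≈ -0.13373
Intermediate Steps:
R = 45 (R = 3*15 = 45)
t(S) = -270 (t(S) = -6*45 = -270)
Q = -4313 (Q = 73 - 4386 = -4313)
-(Q/(-33693) + t(-92)/(-47217)) = -(-4313/(-33693) - 270/(-47217)) = -(-4313*(-1/33693) - 270*(-1/47217)) = -(4313/33693 + 90/15739) = -1*70914677/530294127 = -70914677/530294127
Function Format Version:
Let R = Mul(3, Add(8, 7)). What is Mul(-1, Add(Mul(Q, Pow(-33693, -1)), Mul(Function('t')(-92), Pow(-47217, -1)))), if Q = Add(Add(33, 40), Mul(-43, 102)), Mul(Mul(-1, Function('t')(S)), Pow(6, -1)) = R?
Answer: Rational(-70914677, 530294127) ≈ -0.13373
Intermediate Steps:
R = 45 (R = Mul(3, 15) = 45)
Function('t')(S) = -270 (Function('t')(S) = Mul(-6, 45) = -270)
Q = -4313 (Q = Add(73, -4386) = -4313)
Mul(-1, Add(Mul(Q, Pow(-33693, -1)), Mul(Function('t')(-92), Pow(-47217, -1)))) = Mul(-1, Add(Mul(-4313, Pow(-33693, -1)), Mul(-270, Pow(-47217, -1)))) = Mul(-1, Add(Mul(-4313, Rational(-1, 33693)), Mul(-270, Rational(-1, 47217)))) = Mul(-1, Add(Rational(4313, 33693), Rational(90, 15739))) = Mul(-1, Rational(70914677, 530294127)) = Rational(-70914677, 530294127)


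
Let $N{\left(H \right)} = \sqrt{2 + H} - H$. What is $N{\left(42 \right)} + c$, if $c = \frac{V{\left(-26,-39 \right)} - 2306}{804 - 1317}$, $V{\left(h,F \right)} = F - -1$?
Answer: $- \frac{19202}{513} + 2 \sqrt{11} \approx -30.798$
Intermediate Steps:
$V{\left(h,F \right)} = 1 + F$ ($V{\left(h,F \right)} = F + 1 = 1 + F$)
$c = \frac{2344}{513}$ ($c = \frac{\left(1 - 39\right) - 2306}{804 - 1317} = \frac{-38 - 2306}{-513} = \left(-2344\right) \left(- \frac{1}{513}\right) = \frac{2344}{513} \approx 4.5692$)
$N{\left(42 \right)} + c = \left(\sqrt{2 + 42} - 42\right) + \frac{2344}{513} = \left(\sqrt{44} - 42\right) + \frac{2344}{513} = \left(2 \sqrt{11} - 42\right) + \frac{2344}{513} = \left(-42 + 2 \sqrt{11}\right) + \frac{2344}{513} = - \frac{19202}{513} + 2 \sqrt{11}$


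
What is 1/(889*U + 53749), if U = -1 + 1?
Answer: 1/53749 ≈ 1.8605e-5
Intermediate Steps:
U = 0
1/(889*U + 53749) = 1/(889*0 + 53749) = 1/(0 + 53749) = 1/53749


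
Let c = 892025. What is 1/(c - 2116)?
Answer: 1/889909 ≈ 1.1237e-6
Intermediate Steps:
1/(c - 2116) = 1/(892025 - 2116) = 1/889909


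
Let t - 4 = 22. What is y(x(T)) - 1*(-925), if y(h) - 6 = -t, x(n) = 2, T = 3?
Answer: 905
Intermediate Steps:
t = 26 (t = 4 + 22 = 26)
y(h) = -20 (y(h) = 6 - 1*26 = 6 - 26 = -20)
y(x(T)) - 1*(-925) = -20 - 1*(-925) = -20 + 925 = 905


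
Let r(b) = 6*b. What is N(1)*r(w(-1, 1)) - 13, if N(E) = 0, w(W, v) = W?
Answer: -13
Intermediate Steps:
N(1)*r(w(-1, 1)) - 13 = 0*(6*(-1)) - 13 = 0*(-6) - 13 = 0 - 13 = -13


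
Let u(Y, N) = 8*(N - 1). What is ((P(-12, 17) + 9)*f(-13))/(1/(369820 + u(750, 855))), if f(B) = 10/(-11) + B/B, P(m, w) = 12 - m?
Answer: 1129956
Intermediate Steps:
f(B) = 1/11 (f(B) = 10*(-1/11) + 1 = -10/11 + 1 = 1/11)
u(Y, N) = -8 + 8*N (u(Y, N) = 8*(-1 + N) = -8 + 8*N)
((P(-12, 17) + 9)*f(-13))/(1/(369820 + u(750, 855))) = (((12 - 1*(-12)) + 9)*(1/11))/(1/(369820 + (-8 + 8*855))) = (((12 + 12) + 9)*(1/11))/(1/(369820 + (-8 + 6840))) = ((24 + 9)*(1/11))/(1/(369820 + 6832)) = (33*(1/11))/(1/376652) = 3/(1/376652) = 3*376652 = 1129956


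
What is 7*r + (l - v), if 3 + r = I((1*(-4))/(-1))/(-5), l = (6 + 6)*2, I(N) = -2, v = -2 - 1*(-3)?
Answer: 24/5 ≈ 4.8000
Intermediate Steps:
v = 1 (v = -2 + 3 = 1)
l = 24 (l = 12*2 = 24)
r = -13/5 (r = -3 - 2/(-5) = -3 - 2*(-⅕) = -3 + ⅖ = -13/5 ≈ -2.6000)
7*r + (l - v) = 7*(-13/5) + (24 - 1*1) = -91/5 + (24 - 1) = -91/5 + 23 = 24/5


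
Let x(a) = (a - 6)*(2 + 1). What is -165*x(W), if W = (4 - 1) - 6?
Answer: 4455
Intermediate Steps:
W = -3 (W = 3 - 6 = -3)
x(a) = -18 + 3*a (x(a) = (-6 + a)*3 = -18 + 3*a)
-165*x(W) = -165*(-18 + 3*(-3)) = -165*(-18 - 9) = -165*(-27) = 4455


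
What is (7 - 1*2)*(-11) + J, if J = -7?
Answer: -62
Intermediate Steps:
(7 - 1*2)*(-11) + J = (7 - 1*2)*(-11) - 7 = (7 - 2)*(-11) - 7 = 5*(-11) - 7 = -55 - 7 = -62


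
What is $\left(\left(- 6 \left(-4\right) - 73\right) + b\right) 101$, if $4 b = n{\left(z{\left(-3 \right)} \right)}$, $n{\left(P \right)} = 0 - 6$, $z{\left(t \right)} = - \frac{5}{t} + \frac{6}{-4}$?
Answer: $- \frac{10201}{2} \approx -5100.5$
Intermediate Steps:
$z{\left(t \right)} = - \frac{3}{2} - \frac{5}{t}$ ($z{\left(t \right)} = - \frac{5}{t} + 6 \left(- \frac{1}{4}\right) = - \frac{5}{t} - \frac{3}{2} = - \frac{3}{2} - \frac{5}{t}$)
$n{\left(P \right)} = -6$ ($n{\left(P \right)} = 0 - 6 = -6$)
$b = - \frac{3}{2}$ ($b = \frac{1}{4} \left(-6\right) = - \frac{3}{2} \approx -1.5$)
$\left(\left(- 6 \left(-4\right) - 73\right) + b\right) 101 = \left(\left(- 6 \left(-4\right) - 73\right) - \frac{3}{2}\right) 101 = \left(\left(\left(-1\right) \left(-24\right) - 73\right) - \frac{3}{2}\right) 101 = \left(\left(24 - 73\right) - \frac{3}{2}\right) 101 = \left(-49 - \frac{3}{2}\right) 101 = \left(- \frac{101}{2}\right) 101 = - \frac{10201}{2}$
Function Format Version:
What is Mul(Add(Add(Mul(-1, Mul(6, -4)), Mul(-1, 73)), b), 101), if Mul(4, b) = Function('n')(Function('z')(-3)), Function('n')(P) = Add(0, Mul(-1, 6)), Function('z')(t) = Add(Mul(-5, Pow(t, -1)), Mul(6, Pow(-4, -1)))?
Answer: Rational(-10201, 2) ≈ -5100.5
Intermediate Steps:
Function('z')(t) = Add(Rational(-3, 2), Mul(-5, Pow(t, -1))) (Function('z')(t) = Add(Mul(-5, Pow(t, -1)), Mul(6, Rational(-1, 4))) = Add(Mul(-5, Pow(t, -1)), Rational(-3, 2)) = Add(Rational(-3, 2), Mul(-5, Pow(t, -1))))
Function('n')(P) = -6 (Function('n')(P) = Add(0, -6) = -6)
b = Rational(-3, 2) (b = Mul(Rational(1, 4), -6) = Rational(-3, 2) ≈ -1.5000)
Mul(Add(Add(Mul(-1, Mul(6, -4)), Mul(-1, 73)), b), 101) = Mul(Add(Add(Mul(-1, Mul(6, -4)), Mul(-1, 73)), Rational(-3, 2)), 101) = Mul(Add(Add(Mul(-1, -24), -73), Rational(-3, 2)), 101) = Mul(Add(Add(24, -73), Rational(-3, 2)), 101) = Mul(Add(-49, Rational(-3, 2)), 101) = Mul(Rational(-101, 2), 101) = Rational(-10201, 2)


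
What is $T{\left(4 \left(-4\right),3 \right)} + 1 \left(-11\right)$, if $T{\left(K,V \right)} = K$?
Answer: $-27$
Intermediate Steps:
$T{\left(4 \left(-4\right),3 \right)} + 1 \left(-11\right) = 4 \left(-4\right) + 1 \left(-11\right) = -16 - 11 = -27$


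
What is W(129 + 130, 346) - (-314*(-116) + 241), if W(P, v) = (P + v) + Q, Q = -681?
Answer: -36741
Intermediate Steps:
W(P, v) = -681 + P + v (W(P, v) = (P + v) - 681 = -681 + P + v)
W(129 + 130, 346) - (-314*(-116) + 241) = (-681 + (129 + 130) + 346) - (-314*(-116) + 241) = (-681 + 259 + 346) - (36424 + 241) = -76 - 1*36665 = -76 - 36665 = -36741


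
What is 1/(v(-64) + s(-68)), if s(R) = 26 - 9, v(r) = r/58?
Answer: 29/461 ≈ 0.062907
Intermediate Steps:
v(r) = r/58 (v(r) = r*(1/58) = r/58)
s(R) = 17
1/(v(-64) + s(-68)) = 1/((1/58)*(-64) + 17) = 1/(-32/29 + 17) = 1/(461/29) = 29/461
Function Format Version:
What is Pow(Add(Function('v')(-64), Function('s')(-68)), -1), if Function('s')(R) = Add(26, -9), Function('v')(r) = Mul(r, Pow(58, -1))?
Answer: Rational(29, 461) ≈ 0.062907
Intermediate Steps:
Function('v')(r) = Mul(Rational(1, 58), r) (Function('v')(r) = Mul(r, Rational(1, 58)) = Mul(Rational(1, 58), r))
Function('s')(R) = 17
Pow(Add(Function('v')(-64), Function('s')(-68)), -1) = Pow(Add(Mul(Rational(1, 58), -64), 17), -1) = Pow(Add(Rational(-32, 29), 17), -1) = Pow(Rational(461, 29), -1) = Rational(29, 461)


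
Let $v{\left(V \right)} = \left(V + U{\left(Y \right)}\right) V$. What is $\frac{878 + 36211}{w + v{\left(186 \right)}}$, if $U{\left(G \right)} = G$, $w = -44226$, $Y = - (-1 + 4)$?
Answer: $- \frac{4121}{1132} \approx -3.6405$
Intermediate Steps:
$Y = -3$ ($Y = \left(-1\right) 3 = -3$)
$v{\left(V \right)} = V \left(-3 + V\right)$ ($v{\left(V \right)} = \left(V - 3\right) V = \left(-3 + V\right) V = V \left(-3 + V\right)$)
$\frac{878 + 36211}{w + v{\left(186 \right)}} = \frac{878 + 36211}{-44226 + 186 \left(-3 + 186\right)} = \frac{37089}{-44226 + 186 \cdot 183} = \frac{37089}{-44226 + 34038} = \frac{37089}{-10188} = 37089 \left(- \frac{1}{10188}\right) = - \frac{4121}{1132}$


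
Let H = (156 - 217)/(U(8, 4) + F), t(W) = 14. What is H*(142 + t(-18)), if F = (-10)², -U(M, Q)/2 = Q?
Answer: -2379/23 ≈ -103.43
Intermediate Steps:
U(M, Q) = -2*Q
F = 100
H = -61/92 (H = (156 - 217)/(-2*4 + 100) = -61/(-8 + 100) = -61/92 ≈ -0.66304)
H*(142 + t(-18)) = -61*(142 + 14)/92 = -61/92*156 = -2379/23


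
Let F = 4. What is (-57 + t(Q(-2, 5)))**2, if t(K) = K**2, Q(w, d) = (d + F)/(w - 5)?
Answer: 7354944/2401 ≈ 3063.3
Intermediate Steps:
Q(w, d) = (4 + d)/(-5 + w) (Q(w, d) = (d + 4)/(w - 5) = (4 + d)/(-5 + w))
(-57 + t(Q(-2, 5)))**2 = (-57 + ((4 + 5)/(-5 - 2))**2)**2 = (-57 + (9/(-7))**2)**2 = (-57 + (-1/7*9)**2)**2 = (-57 + (-9/7)**2)**2 = (-57 + 81/49)**2 = (-2712/49)**2 = 7354944/2401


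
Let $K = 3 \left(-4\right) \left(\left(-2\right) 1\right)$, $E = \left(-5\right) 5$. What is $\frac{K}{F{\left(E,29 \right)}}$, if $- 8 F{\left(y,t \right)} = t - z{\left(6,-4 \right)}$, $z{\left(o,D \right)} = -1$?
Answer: $- \frac{32}{5} \approx -6.4$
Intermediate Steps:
$E = -25$
$F{\left(y,t \right)} = - \frac{1}{8} - \frac{t}{8}$ ($F{\left(y,t \right)} = - \frac{t - -1}{8} = - \frac{t + 1}{8} = - \frac{1 + t}{8} = - \frac{1}{8} - \frac{t}{8}$)
$K = 24$ ($K = \left(-12\right) \left(-2\right) = 24$)
$\frac{K}{F{\left(E,29 \right)}} = \frac{24}{- \frac{1}{8} - \frac{29}{8}} = \frac{24}{- \frac{15}{4}} = 24 \left(- \frac{4}{15}\right) = - \frac{32}{5}$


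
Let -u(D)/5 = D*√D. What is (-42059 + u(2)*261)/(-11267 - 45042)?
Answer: 42059/56309 + 2610*√2/56309 ≈ 0.81248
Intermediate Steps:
u(D) = -5*D^(3/2) (u(D) = -5*D*√D = -5*D^(3/2))
(-42059 + u(2)*261)/(-11267 - 45042) = (-42059 - 10*√2*261)/(-11267 - 45042) = (-42059 - 10*√2*261)/(-56309) = (-42059 - 10*√2*261)*(-1/56309) = (-42059 - 2610*√2)*(-1/56309) = 42059/56309 + 2610*√2/56309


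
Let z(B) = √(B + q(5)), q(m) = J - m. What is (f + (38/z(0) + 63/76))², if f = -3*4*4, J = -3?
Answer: 11809657/5776 + 3585*I*√2/4 ≈ 2044.6 + 1267.5*I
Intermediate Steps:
q(m) = -3 - m
z(B) = √(-8 + B) (z(B) = √(B + (-3 - 1*5)) = √(B + (-3 - 5)) = √(B - 8) = √(-8 + B))
f = -48 (f = -12*4 = -48)
(f + (38/z(0) + 63/76))² = (-48 + (38/(√(-8 + 0)) + 63/76))² = (-48 + (38/(√(-8)) + 63*(1/76)))² = (-48 + (38/((2*I*√2)) + 63/76))² = (-48 + (38*(-I*√2/4) + 63/76))² = (-48 + (-19*I*√2/2 + 63/76))² = (-48 + (63/76 - 19*I*√2/2))² = (-3585/76 - 19*I*√2/2)²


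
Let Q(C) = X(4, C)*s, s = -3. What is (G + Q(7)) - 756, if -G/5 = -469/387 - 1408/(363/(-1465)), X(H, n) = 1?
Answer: -124155668/4257 ≈ -29165.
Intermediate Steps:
Q(C) = -3 (Q(C) = 1*(-3) = -3)
G = -120924605/4257 (G = -5*(-469/387 - 1408/(363/(-1465))) = -5*(-469*1/387 - 1408/(363*(-1/1465))) = -5*(-469/387 - 1408/(-363/1465)) = -5*(-469/387 - 1408*(-1465/363)) = -5*(-469/387 + 187520/33) = -5*24184921/4257 = -120924605/4257 ≈ -28406.)
(G + Q(7)) - 756 = (-120924605/4257 - 3) - 756 = -120937376/4257 - 756 = -124155668/4257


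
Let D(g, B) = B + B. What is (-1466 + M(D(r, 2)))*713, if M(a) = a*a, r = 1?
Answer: -1033850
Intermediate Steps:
D(g, B) = 2*B
M(a) = a²
(-1466 + M(D(r, 2)))*713 = (-1466 + (2*2)²)*713 = (-1466 + 4²)*713 = (-1466 + 16)*713 = -1450*713 = -1033850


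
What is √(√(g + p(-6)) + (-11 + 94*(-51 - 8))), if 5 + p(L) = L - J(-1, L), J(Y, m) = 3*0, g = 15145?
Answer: √(-5557 + √15134) ≈ 73.716*I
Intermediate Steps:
J(Y, m) = 0
p(L) = -5 + L (p(L) = -5 + (L - 1*0) = -5 + (L + 0) = -5 + L)
√(√(g + p(-6)) + (-11 + 94*(-51 - 8))) = √(√(15145 + (-5 - 6)) + (-11 + 94*(-51 - 8))) = √(√(15145 - 11) + (-11 + 94*(-59))) = √(√15134 + (-11 - 5546)) = √(√15134 - 5557) = √(-5557 + √15134)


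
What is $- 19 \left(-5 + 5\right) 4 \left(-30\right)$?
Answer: $0$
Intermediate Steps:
$- 19 \left(-5 + 5\right) 4 \left(-30\right) = - 19 \cdot 0 \cdot 4 \left(-30\right) = \left(-19\right) 0 \left(-30\right) = 0 \left(-30\right) = 0$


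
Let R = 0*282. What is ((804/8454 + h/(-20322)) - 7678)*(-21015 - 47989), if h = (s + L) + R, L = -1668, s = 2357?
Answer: 7585188136508294/14316849 ≈ 5.2981e+8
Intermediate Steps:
R = 0
h = 689 (h = (2357 - 1668) + 0 = 689 + 0 = 689)
((804/8454 + h/(-20322)) - 7678)*(-21015 - 47989) = ((804/8454 + 689/(-20322)) - 7678)*(-21015 - 47989) = ((804*(1/8454) + 689*(-1/20322)) - 7678)*(-69004) = ((134/1409 - 689/20322) - 7678)*(-69004) = (1752347/28633698 - 7678)*(-69004) = -219847780897/28633698*(-69004) = 7585188136508294/14316849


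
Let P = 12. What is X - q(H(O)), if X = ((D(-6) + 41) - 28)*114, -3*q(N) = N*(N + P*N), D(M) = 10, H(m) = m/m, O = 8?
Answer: 7879/3 ≈ 2626.3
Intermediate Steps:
H(m) = 1
q(N) = -13*N²/3 (q(N) = -N*(N + 12*N)/3 = -N*13*N/3 = -13*N²/3)
X = 2622 (X = ((10 + 41) - 28)*114 = (51 - 28)*114 = 23*114 = 2622)
X - q(H(O)) = 2622 - (-13)*1²/3 = 2622 - (-13)/3 = 2622 - 1*(-13/3) = 2622 + 13/3 = 7879/3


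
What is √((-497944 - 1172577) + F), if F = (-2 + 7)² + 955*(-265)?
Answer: I*√1923571 ≈ 1386.9*I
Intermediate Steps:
F = -253050 (F = 5² - 253075 = 25 - 253075 = -253050)
√((-497944 - 1172577) + F) = √((-497944 - 1172577) - 253050) = √(-1670521 - 253050) = √(-1923571) = I*√1923571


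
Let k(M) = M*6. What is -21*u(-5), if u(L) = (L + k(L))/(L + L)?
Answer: -147/2 ≈ -73.500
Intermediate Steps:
k(M) = 6*M
u(L) = 7/2 (u(L) = (L + 6*L)/(L + L) = (7*L)/((2*L)) = (7*L)*(1/(2*L)) = 7/2)
-21*u(-5) = -21*7/2 = -147/2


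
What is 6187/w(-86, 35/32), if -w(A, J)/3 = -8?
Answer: 6187/24 ≈ 257.79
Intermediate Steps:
w(A, J) = 24 (w(A, J) = -3*(-8) = 24)
6187/w(-86, 35/32) = 6187/24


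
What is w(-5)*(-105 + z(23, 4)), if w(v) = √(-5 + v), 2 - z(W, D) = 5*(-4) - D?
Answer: -79*I*√10 ≈ -249.82*I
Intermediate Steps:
z(W, D) = 22 + D (z(W, D) = 2 - (5*(-4) - D) = 2 - (-20 - D) = 2 + (20 + D) = 22 + D)
w(-5)*(-105 + z(23, 4)) = √(-5 - 5)*(-105 + (22 + 4)) = √(-10)*(-105 + 26) = (I*√10)*(-79) = -79*I*√10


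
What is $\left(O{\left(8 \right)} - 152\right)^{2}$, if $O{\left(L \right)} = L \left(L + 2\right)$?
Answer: $5184$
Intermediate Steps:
$O{\left(L \right)} = L \left(2 + L\right)$
$\left(O{\left(8 \right)} - 152\right)^{2} = \left(8 \left(2 + 8\right) - 152\right)^{2} = \left(8 \cdot 10 - 152\right)^{2} = \left(80 - 152\right)^{2} = \left(-72\right)^{2} = 5184$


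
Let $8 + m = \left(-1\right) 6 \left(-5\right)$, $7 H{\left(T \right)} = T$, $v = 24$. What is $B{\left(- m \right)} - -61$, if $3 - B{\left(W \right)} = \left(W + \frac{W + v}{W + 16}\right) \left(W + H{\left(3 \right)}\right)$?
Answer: $- \frac{8773}{21} \approx -417.76$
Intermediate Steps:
$H{\left(T \right)} = \frac{T}{7}$
$m = 22$ ($m = -8 + \left(-1\right) 6 \left(-5\right) = -8 - -30 = -8 + 30 = 22$)
$B{\left(W \right)} = 3 - \left(\frac{3}{7} + W\right) \left(W + \frac{24 + W}{16 + W}\right)$ ($B{\left(W \right)} = 3 - \left(W + \frac{W + 24}{W + 16}\right) \left(W + \frac{1}{7} \cdot 3\right) = 3 - \left(W + \frac{24 + W}{16 + W}\right) \left(W + \frac{3}{7}\right) = 3 - \left(W + \frac{24 + W}{16 + W}\right) \left(\frac{3}{7} + W\right) = 3 - \left(\frac{3}{7} + W\right) \left(W + \frac{24 + W}{16 + W}\right)$)
$B{\left(- m \right)} - -61 = \frac{264 - 198 \left(\left(-1\right) 22\right) - 122 \left(\left(-1\right) 22\right)^{2} - 7 \left(\left(-1\right) 22\right)^{3}}{7 \left(16 - 22\right)} - -61 = \frac{264 - -4356 - 122 \left(-22\right)^{2} - 7 \left(-22\right)^{3}}{7 \left(16 - 22\right)} + 61 = \frac{264 + 4356 - 59048 - -74536}{7 \left(-6\right)} + 61 = \frac{1}{7} \left(- \frac{1}{6}\right) \left(264 + 4356 - 59048 + 74536\right) + 61 = \frac{1}{7} \left(- \frac{1}{6}\right) 20108 + 61 = - \frac{10054}{21} + 61 = - \frac{8773}{21}$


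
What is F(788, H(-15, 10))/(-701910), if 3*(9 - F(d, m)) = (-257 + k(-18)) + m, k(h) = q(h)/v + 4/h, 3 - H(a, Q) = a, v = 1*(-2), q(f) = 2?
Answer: -481/3790314 ≈ -0.00012690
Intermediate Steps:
v = -2
H(a, Q) = 3 - a
k(h) = -1 + 4/h (k(h) = 2/(-2) + 4/h = 2*(-½) + 4/h = -1 + 4/h)
F(d, m) = 2567/27 - m/3 (F(d, m) = 9 - ((-257 + (4 - 1*(-18))/(-18)) + m)/3 = 9 - ((-257 - (4 + 18)/18) + m)/3 = 9 - ((-257 - 1/18*22) + m)/3 = 9 - ((-257 - 11/9) + m)/3 = 9 - (-2324/9 + m)/3 = 9 + (2324/27 - m/3) = 2567/27 - m/3)
F(788, H(-15, 10))/(-701910) = (2567/27 - (3 - 1*(-15))/3)/(-701910) = (2567/27 - (3 + 15)/3)*(-1/701910) = (2567/27 - ⅓*18)*(-1/701910) = (2567/27 - 6)*(-1/701910) = (2405/27)*(-1/701910) = -481/3790314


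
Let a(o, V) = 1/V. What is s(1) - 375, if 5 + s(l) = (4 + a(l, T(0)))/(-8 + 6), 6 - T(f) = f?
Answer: -4585/12 ≈ -382.08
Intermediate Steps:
T(f) = 6 - f
s(l) = -85/12 (s(l) = -5 + (4 + 1/(6 - 1*0))/(-8 + 6) = -5 + (4 + 1/(6 + 0))/(-2) = -5 + (4 + 1/6)*(-1/2) = -5 + (25/6)*(-1/2) = -5 - 25/12 = -85/12)
s(1) - 375 = -85/12 - 375 = -4585/12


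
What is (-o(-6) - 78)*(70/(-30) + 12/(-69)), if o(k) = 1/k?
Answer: 80791/414 ≈ 195.15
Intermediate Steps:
(-o(-6) - 78)*(70/(-30) + 12/(-69)) = (-1/(-6) - 78)*(70/(-30) + 12/(-69)) = (-1*(-⅙) - 78)*(70*(-1/30) + 12*(-1/69)) = (⅙ - 78)*(-7/3 - 4/23) = -467/6*(-173/69) = 80791/414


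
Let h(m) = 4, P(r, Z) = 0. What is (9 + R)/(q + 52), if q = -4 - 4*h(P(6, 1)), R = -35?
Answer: -13/16 ≈ -0.81250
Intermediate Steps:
q = -20 (q = -4 - 4*4 = -4 - 16 = -20)
(9 + R)/(q + 52) = (9 - 35)/(-20 + 52) = -26/32 = (1/32)*(-26) = -13/16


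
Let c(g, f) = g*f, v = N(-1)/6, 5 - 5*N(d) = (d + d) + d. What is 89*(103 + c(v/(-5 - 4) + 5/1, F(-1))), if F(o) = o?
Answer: 1177826/135 ≈ 8724.6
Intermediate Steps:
N(d) = 1 - 3*d/5 (N(d) = 1 - ((d + d) + d)/5 = 1 - (2*d + d)/5 = 1 - 3*d/5)
v = 4/15 (v = (1 - ⅗*(-1))/6 = (1 + ⅗)*(⅙) = (8/5)*(⅙) = 4/15 ≈ 0.26667)
c(g, f) = f*g
89*(103 + c(v/(-5 - 4) + 5/1, F(-1))) = 89*(103 - (4/(15*(-5 - 4)) + 5/1)) = 89*(103 - ((4/15)/(-9) + 5*1)) = 89*(103 - ((4/15)*(-⅑) + 5)) = 89*(103 - (-4/135 + 5)) = 89*(103 - 1*671/135) = 89*(103 - 671/135) = 89*(13234/135) = 1177826/135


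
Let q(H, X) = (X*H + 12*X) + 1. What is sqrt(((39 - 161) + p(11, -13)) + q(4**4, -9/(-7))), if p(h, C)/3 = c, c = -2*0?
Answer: sqrt(10955)/7 ≈ 14.952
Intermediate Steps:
c = 0
p(h, C) = 0 (p(h, C) = 3*0 = 0)
q(H, X) = 1 + 12*X + H*X (q(H, X) = (H*X + 12*X) + 1 = (12*X + H*X) + 1 = 1 + 12*X + H*X)
sqrt(((39 - 161) + p(11, -13)) + q(4**4, -9/(-7))) = sqrt(((39 - 161) + 0) + (1 + 12*(-9/(-7)) + 4**4*(-9/(-7)))) = sqrt((-122 + 0) + (1 + 12*(-9*(-1/7)) + 256*(-9*(-1/7)))) = sqrt(-122 + (1 + 12*(9/7) + 256*(9/7))) = sqrt(-122 + (1 + 108/7 + 2304/7)) = sqrt(-122 + 2419/7) = sqrt(1565/7) = sqrt(10955)/7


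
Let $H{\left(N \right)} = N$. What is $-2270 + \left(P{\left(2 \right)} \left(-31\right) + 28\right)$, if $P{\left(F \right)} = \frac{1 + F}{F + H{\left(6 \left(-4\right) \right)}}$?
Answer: $- \frac{49231}{22} \approx -2237.8$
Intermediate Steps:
$P{\left(F \right)} = \frac{1 + F}{-24 + F}$ ($P{\left(F \right)} = \frac{1 + F}{F + 6 \left(-4\right)} = \frac{1 + F}{F - 24} = \frac{1 + F}{-24 + F}$)
$-2270 + \left(P{\left(2 \right)} \left(-31\right) + 28\right) = -2270 + \left(\frac{1 + 2}{-24 + 2} \left(-31\right) + 28\right) = -2270 + \left(\frac{1}{-22} \cdot 3 \left(-31\right) + 28\right) = -2270 + \left(\left(- \frac{1}{22}\right) 3 \left(-31\right) + 28\right) = -2270 + \left(\left(- \frac{3}{22}\right) \left(-31\right) + 28\right) = -2270 + \left(\frac{93}{22} + 28\right) = -2270 + \frac{709}{22} = - \frac{49231}{22}$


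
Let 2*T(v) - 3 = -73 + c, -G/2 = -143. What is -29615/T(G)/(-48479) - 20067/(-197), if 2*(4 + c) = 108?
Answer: 1944489355/19100726 ≈ 101.80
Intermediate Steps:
c = 50 (c = -4 + (1/2)*108 = -4 + 54 = 50)
G = 286 (G = -2*(-143) = 286)
T(v) = -10 (T(v) = 3/2 + (-73 + 50)/2 = 3/2 + (1/2)*(-23) = 3/2 - 23/2 = -10)
-29615/T(G)/(-48479) - 20067/(-197) = -29615/(-10)/(-48479) - 20067/(-197) = -29615*(-1/10)*(-1/48479) - 20067*(-1/197) = (5923/2)*(-1/48479) + 20067/197 = -5923/96958 + 20067/197 = 1944489355/19100726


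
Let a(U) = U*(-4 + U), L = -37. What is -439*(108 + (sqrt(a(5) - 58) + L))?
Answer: -31169 - 439*I*sqrt(53) ≈ -31169.0 - 3196.0*I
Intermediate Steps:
-439*(108 + (sqrt(a(5) - 58) + L)) = -439*(108 + (sqrt(5*(-4 + 5) - 58) - 37)) = -439*(108 + (sqrt(5*1 - 58) - 37)) = -439*(108 + (sqrt(5 - 58) - 37)) = -439*(108 + (sqrt(-53) - 37)) = -439*(108 + (I*sqrt(53) - 37)) = -439*(108 + (-37 + I*sqrt(53))) = -439*(71 + I*sqrt(53)) = -31169 - 439*I*sqrt(53)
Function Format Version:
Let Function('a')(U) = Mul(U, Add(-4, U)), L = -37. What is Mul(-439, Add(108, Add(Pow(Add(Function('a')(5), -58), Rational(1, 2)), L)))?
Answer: Add(-31169, Mul(-439, I, Pow(53, Rational(1, 2)))) ≈ Add(-31169., Mul(-3196.0, I))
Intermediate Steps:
Mul(-439, Add(108, Add(Pow(Add(Function('a')(5), -58), Rational(1, 2)), L))) = Mul(-439, Add(108, Add(Pow(Add(Mul(5, Add(-4, 5)), -58), Rational(1, 2)), -37))) = Mul(-439, Add(108, Add(Pow(Add(Mul(5, 1), -58), Rational(1, 2)), -37))) = Mul(-439, Add(108, Add(Pow(Add(5, -58), Rational(1, 2)), -37))) = Mul(-439, Add(108, Add(Pow(-53, Rational(1, 2)), -37))) = Mul(-439, Add(108, Add(Mul(I, Pow(53, Rational(1, 2))), -37))) = Mul(-439, Add(108, Add(-37, Mul(I, Pow(53, Rational(1, 2)))))) = Mul(-439, Add(71, Mul(I, Pow(53, Rational(1, 2))))) = Add(-31169, Mul(-439, I, Pow(53, Rational(1, 2))))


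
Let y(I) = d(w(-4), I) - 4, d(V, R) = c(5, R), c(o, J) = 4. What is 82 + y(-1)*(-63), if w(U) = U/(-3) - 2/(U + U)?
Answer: 82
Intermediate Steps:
w(U) = -1/U - U/3 (w(U) = U*(-⅓) - 2*1/(2*U) = -U/3 - 1/U = -1/U - U/3)
d(V, R) = 4
y(I) = 0 (y(I) = 4 - 4 = 0)
82 + y(-1)*(-63) = 82 + 0*(-63) = 82 + 0 = 82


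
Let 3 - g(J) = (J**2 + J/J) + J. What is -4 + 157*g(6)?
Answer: -6284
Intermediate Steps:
g(J) = 2 - J - J**2 (g(J) = 3 - ((J**2 + J/J) + J) = 3 - ((J**2 + 1) + J) = 3 - ((1 + J**2) + J) = 3 - (1 + J + J**2) = 3 + (-1 - J - J**2) = 2 - J - J**2)
-4 + 157*g(6) = -4 + 157*(2 - 1*6 - 1*6**2) = -4 + 157*(2 - 6 - 1*36) = -4 + 157*(2 - 6 - 36) = -4 + 157*(-40) = -4 - 6280 = -6284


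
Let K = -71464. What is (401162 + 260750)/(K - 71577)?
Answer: -661912/143041 ≈ -4.6274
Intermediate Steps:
(401162 + 260750)/(K - 71577) = (401162 + 260750)/(-71464 - 71577) = 661912/(-143041) = 661912*(-1/143041) = -661912/143041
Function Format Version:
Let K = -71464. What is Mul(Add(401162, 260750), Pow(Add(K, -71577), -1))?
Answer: Rational(-661912, 143041) ≈ -4.6274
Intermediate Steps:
Mul(Add(401162, 260750), Pow(Add(K, -71577), -1)) = Mul(Add(401162, 260750), Pow(Add(-71464, -71577), -1)) = Mul(661912, Pow(-143041, -1)) = Mul(661912, Rational(-1, 143041)) = Rational(-661912, 143041)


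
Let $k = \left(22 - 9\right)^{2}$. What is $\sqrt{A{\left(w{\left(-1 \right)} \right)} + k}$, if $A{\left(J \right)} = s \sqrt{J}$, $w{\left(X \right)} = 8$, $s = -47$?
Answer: $\sqrt{169 - 94 \sqrt{2}} \approx 6.0053$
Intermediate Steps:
$A{\left(J \right)} = - 47 \sqrt{J}$
$k = 169$ ($k = 13^{2} = 169$)
$\sqrt{A{\left(w{\left(-1 \right)} \right)} + k} = \sqrt{- 47 \sqrt{8} + 169} = \sqrt{- 47 \cdot 2 \sqrt{2} + 169} = \sqrt{- 94 \sqrt{2} + 169} = \sqrt{169 - 94 \sqrt{2}}$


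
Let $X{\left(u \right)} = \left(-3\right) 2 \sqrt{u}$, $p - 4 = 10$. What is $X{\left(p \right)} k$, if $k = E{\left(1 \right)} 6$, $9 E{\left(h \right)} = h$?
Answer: $- 4 \sqrt{14} \approx -14.967$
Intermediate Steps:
$p = 14$ ($p = 4 + 10 = 14$)
$E{\left(h \right)} = \frac{h}{9}$
$X{\left(u \right)} = - 6 \sqrt{u}$
$k = \frac{2}{3}$ ($k = \frac{1}{9} \cdot 1 \cdot 6 = \frac{1}{9} \cdot 6 = \frac{2}{3} \approx 0.66667$)
$X{\left(p \right)} k = - 6 \sqrt{14} \cdot \frac{2}{3} = - 4 \sqrt{14}$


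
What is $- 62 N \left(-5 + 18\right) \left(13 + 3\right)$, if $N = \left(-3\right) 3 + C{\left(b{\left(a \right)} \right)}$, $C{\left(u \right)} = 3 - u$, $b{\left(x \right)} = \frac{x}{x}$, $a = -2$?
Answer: $90272$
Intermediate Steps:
$b{\left(x \right)} = 1$
$N = -7$ ($N = \left(-3\right) 3 + \left(3 - 1\right) = -9 + \left(3 - 1\right) = -9 + 2 = -7$)
$- 62 N \left(-5 + 18\right) \left(13 + 3\right) = - 62 \left(- 7 \left(-5 + 18\right) \left(13 + 3\right)\right) = - 62 \left(- 7 \cdot 13 \cdot 16\right) = - 62 \left(\left(-7\right) 208\right) = \left(-62\right) \left(-1456\right) = 90272$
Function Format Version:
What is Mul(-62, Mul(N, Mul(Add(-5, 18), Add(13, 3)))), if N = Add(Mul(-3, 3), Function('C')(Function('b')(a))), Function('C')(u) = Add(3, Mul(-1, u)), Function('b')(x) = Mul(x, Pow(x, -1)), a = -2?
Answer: 90272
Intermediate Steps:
Function('b')(x) = 1
N = -7 (N = Add(Mul(-3, 3), Add(3, Mul(-1, 1))) = Add(-9, Add(3, -1)) = Add(-9, 2) = -7)
Mul(-62, Mul(N, Mul(Add(-5, 18), Add(13, 3)))) = Mul(-62, Mul(-7, Mul(Add(-5, 18), Add(13, 3)))) = Mul(-62, Mul(-7, Mul(13, 16))) = Mul(-62, Mul(-7, 208)) = Mul(-62, -1456) = 90272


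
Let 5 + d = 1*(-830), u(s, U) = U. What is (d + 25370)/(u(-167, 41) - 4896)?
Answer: -4907/971 ≈ -5.0536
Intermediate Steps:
d = -835 (d = -5 + 1*(-830) = -5 - 830 = -835)
(d + 25370)/(u(-167, 41) - 4896) = (-835 + 25370)/(41 - 4896) = 24535/(-4855) = 24535*(-1/4855) = -4907/971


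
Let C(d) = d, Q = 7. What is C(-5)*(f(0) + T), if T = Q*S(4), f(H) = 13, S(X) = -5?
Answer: 110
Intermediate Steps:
T = -35 (T = 7*(-5) = -35)
C(-5)*(f(0) + T) = -5*(13 - 35) = -5*(-22) = 110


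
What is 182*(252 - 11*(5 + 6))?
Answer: 23842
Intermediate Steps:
182*(252 - 11*(5 + 6)) = 182*(252 - 11*11) = 182*(252 - 121) = 182*131 = 23842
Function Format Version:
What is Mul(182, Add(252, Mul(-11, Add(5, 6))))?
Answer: 23842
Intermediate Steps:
Mul(182, Add(252, Mul(-11, Add(5, 6)))) = Mul(182, Add(252, Mul(-11, 11))) = Mul(182, Add(252, -121)) = Mul(182, 131) = 23842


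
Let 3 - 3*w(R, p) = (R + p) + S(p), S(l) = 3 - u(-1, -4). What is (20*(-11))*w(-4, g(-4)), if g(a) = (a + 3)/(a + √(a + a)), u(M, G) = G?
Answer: 110/9 + 55*I*√2/9 ≈ 12.222 + 8.6424*I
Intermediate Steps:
g(a) = (3 + a)/(a + √2*√a) (g(a) = (3 + a)/(a + √(2*a)) = (3 + a)/(a + √2*√a))
S(l) = 7 (S(l) = 3 - 1*(-4) = 3 + 4 = 7)
w(R, p) = -4/3 - R/3 - p/3 (w(R, p) = 1 - ((R + p) + 7)/3 = 1 - (7 + R + p)/3 = 1 + (-7/3 - R/3 - p/3) = -4/3 - R/3 - p/3)
(20*(-11))*w(-4, g(-4)) = (20*(-11))*(-4/3 - ⅓*(-4) - (3 - 4)/(3*(-4 + √2*√(-4)))) = -220*(-4/3 + 4/3 - (-1)/(3*(-4 + √2*(2*I)))) = -220*(-4/3 + 4/3 - (-1)/(3*(-4 + 2*I*√2))) = -220*(-4/3 + 4/3 + 1/(3*(-4 + 2*I*√2))) = -220/(3*(-4 + 2*I*√2))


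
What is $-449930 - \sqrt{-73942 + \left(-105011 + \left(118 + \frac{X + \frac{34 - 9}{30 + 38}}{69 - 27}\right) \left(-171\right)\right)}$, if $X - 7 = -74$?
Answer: $-449930 - \frac{i \sqrt{45056837910}}{476} \approx -4.4993 \cdot 10^{5} - 445.94 i$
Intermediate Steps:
$X = -67$ ($X = 7 - 74 = -67$)
$-449930 - \sqrt{-73942 + \left(-105011 + \left(118 + \frac{X + \frac{34 - 9}{30 + 38}}{69 - 27}\right) \left(-171\right)\right)} = -449930 - \sqrt{-73942 - \left(105011 - \left(118 + \frac{-67 + \frac{34 - 9}{30 + 38}}{69 - 27}\right) \left(-171\right)\right)} = -449930 - \sqrt{-73942 - \left(105011 - \left(118 + \frac{-67 + \frac{25}{68}}{42}\right) \left(-171\right)\right)} = -449930 - \sqrt{-73942 - \left(105011 - \left(118 + \left(-67 + 25 \cdot \frac{1}{68}\right) \frac{1}{42}\right) \left(-171\right)\right)} = -449930 - \sqrt{-73942 - \left(105011 - \left(118 + \left(-67 + \frac{25}{68}\right) \frac{1}{42}\right) \left(-171\right)\right)} = -449930 - \sqrt{-73942 - \left(105011 - \left(118 - \frac{4531}{2856}\right) \left(-171\right)\right)} = -449930 - \sqrt{-73942 + \left(-105011 + \frac{332477}{2856} \left(-171\right)\right)} = -449930 - \sqrt{-73942 - \frac{118921661}{952}} = -449930 - \sqrt{- \frac{189314445}{952}} = -449930 - \frac{i \sqrt{45056837910}}{476}$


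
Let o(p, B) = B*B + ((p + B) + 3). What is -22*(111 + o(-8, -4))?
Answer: -2596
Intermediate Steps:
o(p, B) = 3 + B + p + B**2 (o(p, B) = B**2 + ((B + p) + 3) = B**2 + (3 + B + p) = 3 + B + p + B**2)
-22*(111 + o(-8, -4)) = -22*(111 + (3 - 4 - 8 + (-4)**2)) = -22*(111 + (3 - 4 - 8 + 16)) = -22*(111 + 7) = -22*118 = -2596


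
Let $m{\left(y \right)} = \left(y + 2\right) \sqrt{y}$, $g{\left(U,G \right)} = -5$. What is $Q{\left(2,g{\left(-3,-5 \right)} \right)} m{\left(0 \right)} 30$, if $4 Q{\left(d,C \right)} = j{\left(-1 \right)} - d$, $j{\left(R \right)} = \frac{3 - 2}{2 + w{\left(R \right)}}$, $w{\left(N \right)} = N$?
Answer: $0$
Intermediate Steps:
$m{\left(y \right)} = \sqrt{y} \left(2 + y\right)$ ($m{\left(y \right)} = \left(2 + y\right) \sqrt{y} = \sqrt{y} \left(2 + y\right)$)
$j{\left(R \right)} = \frac{1}{2 + R}$ ($j{\left(R \right)} = \frac{3 - 2}{2 + R} = 1 \frac{1}{2 + R} = \frac{1}{2 + R}$)
$Q{\left(d,C \right)} = \frac{1}{4} - \frac{d}{4}$ ($Q{\left(d,C \right)} = \frac{\frac{1}{2 - 1} - d}{4} = \frac{1^{-1} - d}{4} = \frac{1 - d}{4} = \frac{1}{4} - \frac{d}{4}$)
$Q{\left(2,g{\left(-3,-5 \right)} \right)} m{\left(0 \right)} 30 = \left(\frac{1}{4} - \frac{1}{2}\right) \sqrt{0} \left(2 + 0\right) 30 = \left(\frac{1}{4} - \frac{1}{2}\right) 0 \cdot 2 \cdot 30 = \left(- \frac{1}{4}\right) 0 \cdot 30 = 0 \cdot 30 = 0$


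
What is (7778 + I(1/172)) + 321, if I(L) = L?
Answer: 1393029/172 ≈ 8099.0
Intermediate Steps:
(7778 + I(1/172)) + 321 = (7778 + 1/172) + 321 = 1337817/172 + 321 = 1393029/172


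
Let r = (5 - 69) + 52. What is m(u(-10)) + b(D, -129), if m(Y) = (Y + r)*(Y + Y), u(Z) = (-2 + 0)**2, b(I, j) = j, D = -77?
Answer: -193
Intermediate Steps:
r = -12 (r = -64 + 52 = -12)
u(Z) = 4 (u(Z) = (-2)**2 = 4)
m(Y) = 2*Y*(-12 + Y) (m(Y) = (Y - 12)*(Y + Y) = (-12 + Y)*(2*Y) = 2*Y*(-12 + Y))
m(u(-10)) + b(D, -129) = 2*4*(-12 + 4) - 129 = 2*4*(-8) - 129 = -64 - 129 = -193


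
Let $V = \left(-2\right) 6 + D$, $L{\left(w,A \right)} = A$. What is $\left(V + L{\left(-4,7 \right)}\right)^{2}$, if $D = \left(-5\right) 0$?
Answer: $25$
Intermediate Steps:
$D = 0$
$V = -12$ ($V = \left(-2\right) 6 + 0 = -12 + 0 = -12$)
$\left(V + L{\left(-4,7 \right)}\right)^{2} = \left(-12 + 7\right)^{2} = \left(-5\right)^{2} = 25$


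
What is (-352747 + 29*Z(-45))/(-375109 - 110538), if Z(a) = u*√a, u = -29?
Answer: 352747/485647 + 2523*I*√5/485647 ≈ 0.72634 + 0.011617*I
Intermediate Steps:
Z(a) = -29*√a
(-352747 + 29*Z(-45))/(-375109 - 110538) = (-352747 + 29*(-87*I*√5))/(-375109 - 110538) = (-352747 + 29*(-87*I*√5))/(-485647) = (-352747 + 29*(-87*I*√5))*(-1/485647) = (-352747 - 2523*I*√5)*(-1/485647) = 352747/485647 + 2523*I*√5/485647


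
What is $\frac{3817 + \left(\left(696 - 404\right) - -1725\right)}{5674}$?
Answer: $\frac{2917}{2837} \approx 1.0282$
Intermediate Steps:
$\frac{3817 + \left(\left(696 - 404\right) - -1725\right)}{5674} = \left(3817 + \left(292 + 1725\right)\right) \frac{1}{5674} = \left(3817 + 2017\right) \frac{1}{5674} = 5834 \cdot \frac{1}{5674} = \frac{2917}{2837}$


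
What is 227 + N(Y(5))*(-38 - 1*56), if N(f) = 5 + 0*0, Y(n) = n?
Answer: -243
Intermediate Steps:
N(f) = 5 (N(f) = 5 + 0 = 5)
227 + N(Y(5))*(-38 - 1*56) = 227 + 5*(-38 - 1*56) = 227 + 5*(-38 - 56) = 227 + 5*(-94) = 227 - 470 = -243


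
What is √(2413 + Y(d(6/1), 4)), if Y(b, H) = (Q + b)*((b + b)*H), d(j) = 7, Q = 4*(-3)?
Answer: 3*√237 ≈ 46.184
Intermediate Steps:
Q = -12
Y(b, H) = 2*H*b*(-12 + b) (Y(b, H) = (-12 + b)*((b + b)*H) = (-12 + b)*((2*b)*H) = (-12 + b)*(2*H*b) = 2*H*b*(-12 + b))
√(2413 + Y(d(6/1), 4)) = √(2413 + 2*4*7*(-12 + 7)) = √(2413 + 2*4*7*(-5)) = √(2413 - 280) = √2133 = 3*√237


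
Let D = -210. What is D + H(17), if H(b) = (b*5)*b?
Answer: 1235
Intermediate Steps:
H(b) = 5*b² (H(b) = (5*b)*b = 5*b²)
D + H(17) = -210 + 5*17² = -210 + 5*289 = -210 + 1445 = 1235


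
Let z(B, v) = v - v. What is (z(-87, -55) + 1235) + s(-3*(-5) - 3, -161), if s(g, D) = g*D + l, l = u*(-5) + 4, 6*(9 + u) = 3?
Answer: -1301/2 ≈ -650.50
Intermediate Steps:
u = -17/2 (u = -9 + (⅙)*3 = -9 + ½ = -17/2 ≈ -8.5000)
l = 93/2 (l = -17/2*(-5) + 4 = 85/2 + 4 = 93/2 ≈ 46.500)
z(B, v) = 0
s(g, D) = 93/2 + D*g (s(g, D) = g*D + 93/2 = D*g + 93/2 = 93/2 + D*g)
(z(-87, -55) + 1235) + s(-3*(-5) - 3, -161) = (0 + 1235) + (93/2 - 161*(-3*(-5) - 3)) = 1235 + (93/2 - 161*(15 - 3)) = 1235 + (93/2 - 161*12) = 1235 + (93/2 - 1932) = 1235 - 3771/2 = -1301/2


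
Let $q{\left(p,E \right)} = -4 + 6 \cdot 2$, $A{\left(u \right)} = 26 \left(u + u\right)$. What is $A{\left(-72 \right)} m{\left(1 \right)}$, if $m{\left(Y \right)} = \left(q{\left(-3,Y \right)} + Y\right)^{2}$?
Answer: $-303264$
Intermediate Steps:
$A{\left(u \right)} = 52 u$ ($A{\left(u \right)} = 26 \cdot 2 u = 52 u$)
$q{\left(p,E \right)} = 8$ ($q{\left(p,E \right)} = -4 + 12 = 8$)
$m{\left(Y \right)} = \left(8 + Y\right)^{2}$
$A{\left(-72 \right)} m{\left(1 \right)} = 52 \left(-72\right) \left(8 + 1\right)^{2} = - 3744 \cdot 9^{2} = \left(-3744\right) 81 = -303264$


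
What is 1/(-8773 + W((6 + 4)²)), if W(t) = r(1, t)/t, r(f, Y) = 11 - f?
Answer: -10/87729 ≈ -0.00011399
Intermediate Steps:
W(t) = 10/t (W(t) = (11 - 1*1)/t = (11 - 1)/t = 10/t)
1/(-8773 + W((6 + 4)²)) = 1/(-8773 + 10/((6 + 4)²)) = 1/(-8773 + 10/(10²)) = 1/(-8773 + 10/100) = 1/(-8773 + 10*(1/100)) = 1/(-8773 + ⅒) = 1/(-87729/10) = -10/87729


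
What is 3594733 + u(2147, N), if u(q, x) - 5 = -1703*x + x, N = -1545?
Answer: 6224328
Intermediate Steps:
u(q, x) = 5 - 1702*x (u(q, x) = 5 + (-1703*x + x) = 5 - 1702*x)
3594733 + u(2147, N) = 3594733 + (5 - 1702*(-1545)) = 3594733 + (5 + 2629590) = 3594733 + 2629595 = 6224328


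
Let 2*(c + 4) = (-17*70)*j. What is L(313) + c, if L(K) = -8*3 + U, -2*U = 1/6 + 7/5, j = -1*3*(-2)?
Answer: -215927/60 ≈ -3598.8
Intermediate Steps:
j = 6 (j = -3*(-2) = 6)
U = -47/60 (U = -(1/6 + 7/5)/2 = -1/2*47/30 = -47/60 ≈ -0.78333)
c = -3574 (c = -4 + (-17*70*6)/2 = -4 + (-1190*6)/2 = -4 + (1/2)*(-7140) = -4 - 3570 = -3574)
L(K) = -1487/60 (L(K) = -8*3 - 47/60 = -24 - 47/60 = -1487/60)
L(313) + c = -1487/60 - 3574 = -215927/60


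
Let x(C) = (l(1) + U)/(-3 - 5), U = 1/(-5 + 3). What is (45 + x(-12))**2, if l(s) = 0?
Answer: 519841/256 ≈ 2030.6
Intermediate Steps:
U = -1/2 (U = 1/(-2) = -1/2 ≈ -0.50000)
x(C) = 1/16 (x(C) = (0 - 1/2)/(-3 - 5) = -1/2/(-8) = -1/2*(-1/8) = 1/16)
(45 + x(-12))**2 = (45 + 1/16)**2 = (721/16)**2 = 519841/256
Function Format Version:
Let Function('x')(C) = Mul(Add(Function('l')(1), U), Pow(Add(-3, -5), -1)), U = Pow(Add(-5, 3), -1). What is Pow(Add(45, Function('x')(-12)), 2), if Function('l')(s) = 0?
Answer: Rational(519841, 256) ≈ 2030.6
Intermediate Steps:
U = Rational(-1, 2) (U = Pow(-2, -1) = Rational(-1, 2) ≈ -0.50000)
Function('x')(C) = Rational(1, 16) (Function('x')(C) = Mul(Add(0, Rational(-1, 2)), Pow(Add(-3, -5), -1)) = Mul(Rational(-1, 2), Pow(-8, -1)) = Mul(Rational(-1, 2), Rational(-1, 8)) = Rational(1, 16))
Pow(Add(45, Function('x')(-12)), 2) = Pow(Add(45, Rational(1, 16)), 2) = Pow(Rational(721, 16), 2) = Rational(519841, 256)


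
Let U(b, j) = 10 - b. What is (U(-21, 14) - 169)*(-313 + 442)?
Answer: -17802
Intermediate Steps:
(U(-21, 14) - 169)*(-313 + 442) = ((10 - 1*(-21)) - 169)*(-313 + 442) = ((10 + 21) - 169)*129 = (31 - 169)*129 = -138*129 = -17802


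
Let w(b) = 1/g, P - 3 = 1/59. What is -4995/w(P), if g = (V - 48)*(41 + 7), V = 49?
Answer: -239760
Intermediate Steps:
P = 178/59 (P = 3 + 1/59 = 178/59 ≈ 3.0169)
g = 48 (g = (49 - 48)*(41 + 7) = 1*48 = 48)
w(b) = 1/48
-4995/w(P) = -4995/1/48 = -4995*48 = -239760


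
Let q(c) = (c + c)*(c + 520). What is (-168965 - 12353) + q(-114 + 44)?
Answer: -244318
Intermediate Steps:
q(c) = 2*c*(520 + c) (q(c) = (2*c)*(520 + c) = 2*c*(520 + c))
(-168965 - 12353) + q(-114 + 44) = (-168965 - 12353) + 2*(-114 + 44)*(520 + (-114 + 44)) = -181318 + 2*(-70)*(520 - 70) = -181318 + 2*(-70)*450 = -181318 - 63000 = -244318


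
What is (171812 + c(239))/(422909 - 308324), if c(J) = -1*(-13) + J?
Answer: 172064/114585 ≈ 1.5016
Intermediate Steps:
c(J) = 13 + J
(171812 + c(239))/(422909 - 308324) = (171812 + (13 + 239))/(422909 - 308324) = (171812 + 252)/114585 = 172064*(1/114585) = 172064/114585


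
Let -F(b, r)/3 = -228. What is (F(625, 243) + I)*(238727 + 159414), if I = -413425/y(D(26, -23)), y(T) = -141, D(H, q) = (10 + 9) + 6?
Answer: 202999753529/141 ≈ 1.4397e+9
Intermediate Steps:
D(H, q) = 25 (D(H, q) = 19 + 6 = 25)
F(b, r) = 684 (F(b, r) = -3*(-228) = 684)
I = 413425/141 (I = -413425/(-141) = -413425*(-1/141) = 413425/141 ≈ 2932.1)
(F(625, 243) + I)*(238727 + 159414) = (684 + 413425/141)*(238727 + 159414) = (509869/141)*398141 = 202999753529/141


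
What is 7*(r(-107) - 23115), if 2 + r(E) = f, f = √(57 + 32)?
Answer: -161819 + 7*√89 ≈ -1.6175e+5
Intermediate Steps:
f = √89 ≈ 9.4340
r(E) = -2 + √89
7*(r(-107) - 23115) = 7*((-2 + √89) - 23115) = 7*(-23117 + √89) = -161819 + 7*√89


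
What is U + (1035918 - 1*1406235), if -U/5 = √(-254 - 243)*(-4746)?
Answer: -370317 + 23730*I*√497 ≈ -3.7032e+5 + 5.2903e+5*I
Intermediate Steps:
U = 23730*I*√497 (U = -5*√(-254 - 243)*(-4746) = -5*√(-497)*(-4746) = -5*I*√497*(-4746) = -(-23730)*I*√497 = 23730*I*√497 ≈ 5.2903e+5*I)
U + (1035918 - 1*1406235) = 23730*I*√497 + (1035918 - 1*1406235) = 23730*I*√497 + (1035918 - 1406235) = 23730*I*√497 - 370317 = -370317 + 23730*I*√497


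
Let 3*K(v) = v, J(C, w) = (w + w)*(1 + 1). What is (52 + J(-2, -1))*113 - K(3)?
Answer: 5423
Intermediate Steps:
J(C, w) = 4*w (J(C, w) = (2*w)*2 = 4*w)
K(v) = v/3
(52 + J(-2, -1))*113 - K(3) = (52 + 4*(-1))*113 - 3/3 = (52 - 4)*113 - 1*1 = 48*113 - 1 = 5424 - 1 = 5423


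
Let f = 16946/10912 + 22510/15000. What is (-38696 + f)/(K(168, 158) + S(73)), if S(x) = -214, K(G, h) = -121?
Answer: 79165768261/685410000 ≈ 115.50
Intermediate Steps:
f = 6247739/2046000 (f = 16946*(1/10912) + 22510*(1/15000) = 8473/5456 + 2251/1500 = 6247739/2046000 ≈ 3.0536)
(-38696 + f)/(K(168, 158) + S(73)) = (-38696 + 6247739/2046000)/(-121 - 214) = -79165768261/2046000/(-335) = -79165768261/2046000*(-1/335) = 79165768261/685410000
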